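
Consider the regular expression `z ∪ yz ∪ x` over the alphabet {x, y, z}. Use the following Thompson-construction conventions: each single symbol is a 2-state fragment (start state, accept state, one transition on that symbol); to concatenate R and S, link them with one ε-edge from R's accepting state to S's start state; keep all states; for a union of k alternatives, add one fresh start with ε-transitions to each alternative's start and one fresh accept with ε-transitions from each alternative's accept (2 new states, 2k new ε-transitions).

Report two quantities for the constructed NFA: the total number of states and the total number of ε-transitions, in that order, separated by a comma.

10, 7

Recursing over subexpressions:
Each of the 4 symbol leaves contributes 2 states and 0 ε-transitions.
  yz = 4 states, 1 ε-transition
  z ∪ yz ∪ x = 10 states, 7 ε-transitions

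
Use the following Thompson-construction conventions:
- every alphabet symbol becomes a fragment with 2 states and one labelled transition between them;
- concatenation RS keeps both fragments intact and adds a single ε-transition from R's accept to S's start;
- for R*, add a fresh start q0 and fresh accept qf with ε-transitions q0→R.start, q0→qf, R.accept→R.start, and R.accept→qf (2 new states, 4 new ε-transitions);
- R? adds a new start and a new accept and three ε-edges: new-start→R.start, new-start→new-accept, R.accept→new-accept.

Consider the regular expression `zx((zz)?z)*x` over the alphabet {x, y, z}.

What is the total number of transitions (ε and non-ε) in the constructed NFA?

Recursing over subexpressions:
Each of the 6 symbol leaves contributes 1 transition (1 symbol, 0 ε).
  zz → 3 transitions (2 symbol, 1 ε)
  (zz)? → 6 transitions (2 symbol, 4 ε)
  (zz)?z → 8 transitions (3 symbol, 5 ε)
  ((zz)?z)* → 12 transitions (3 symbol, 9 ε)
  zx((zz)?z)*x → 18 transitions (6 symbol, 12 ε)

18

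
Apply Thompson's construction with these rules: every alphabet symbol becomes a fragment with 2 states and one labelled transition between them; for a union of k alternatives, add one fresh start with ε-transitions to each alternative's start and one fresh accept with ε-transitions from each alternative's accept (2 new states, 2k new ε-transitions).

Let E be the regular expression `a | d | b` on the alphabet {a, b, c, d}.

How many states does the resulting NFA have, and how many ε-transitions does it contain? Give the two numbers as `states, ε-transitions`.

8, 6

Recursing over subexpressions:
Each of the 3 symbol leaves contributes 2 states and 0 ε-transitions.
  a | d | b = 8 states, 6 ε-transitions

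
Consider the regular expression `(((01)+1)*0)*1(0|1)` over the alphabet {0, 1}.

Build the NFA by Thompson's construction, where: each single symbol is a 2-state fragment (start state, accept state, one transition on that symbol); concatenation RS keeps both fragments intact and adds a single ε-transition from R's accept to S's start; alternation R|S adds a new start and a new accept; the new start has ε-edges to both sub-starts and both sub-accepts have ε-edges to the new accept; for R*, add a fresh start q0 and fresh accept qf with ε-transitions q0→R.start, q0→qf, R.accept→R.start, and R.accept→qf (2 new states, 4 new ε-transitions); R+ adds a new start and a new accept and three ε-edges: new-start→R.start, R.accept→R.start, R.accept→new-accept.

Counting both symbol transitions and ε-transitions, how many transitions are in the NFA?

27

Bottom-up over the parse tree:
Each of the 7 symbol leaves contributes 1 transition (1 symbol, 0 ε).
  01 : 3 transitions (2 symbol, 1 ε)
  (01)+ : 6 transitions (2 symbol, 4 ε)
  (01)+1 : 8 transitions (3 symbol, 5 ε)
  ((01)+1)* : 12 transitions (3 symbol, 9 ε)
  ((01)+1)*0 : 14 transitions (4 symbol, 10 ε)
  (((01)+1)*0)* : 18 transitions (4 symbol, 14 ε)
  0|1 : 6 transitions (2 symbol, 4 ε)
  (((01)+1)*0)*1(0|1) : 27 transitions (7 symbol, 20 ε)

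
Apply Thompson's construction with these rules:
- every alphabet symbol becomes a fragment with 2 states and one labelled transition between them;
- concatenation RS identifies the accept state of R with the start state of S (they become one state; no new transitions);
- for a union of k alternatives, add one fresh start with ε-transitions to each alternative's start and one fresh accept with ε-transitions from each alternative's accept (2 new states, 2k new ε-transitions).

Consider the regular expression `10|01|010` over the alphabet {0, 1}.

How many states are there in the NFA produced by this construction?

12

By structural recursion:
Each of the 7 symbol leaves contributes a 2-state fragment.
  10 = 3 states
  01 = 3 states
  010 = 4 states
  10|01|010 = 12 states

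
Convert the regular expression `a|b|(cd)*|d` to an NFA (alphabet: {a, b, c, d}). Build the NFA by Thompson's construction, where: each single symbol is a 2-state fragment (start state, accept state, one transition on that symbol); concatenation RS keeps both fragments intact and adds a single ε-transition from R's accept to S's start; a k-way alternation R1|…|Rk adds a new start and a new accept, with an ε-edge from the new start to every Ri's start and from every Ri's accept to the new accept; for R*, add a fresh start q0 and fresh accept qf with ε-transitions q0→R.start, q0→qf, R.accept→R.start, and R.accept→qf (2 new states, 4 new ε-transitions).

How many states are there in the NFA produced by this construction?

14

Building bottom-up:
Each of the 5 symbol leaves contributes a 2-state fragment.
  cd : 4 states
  (cd)* : 6 states
  a|b|(cd)*|d : 14 states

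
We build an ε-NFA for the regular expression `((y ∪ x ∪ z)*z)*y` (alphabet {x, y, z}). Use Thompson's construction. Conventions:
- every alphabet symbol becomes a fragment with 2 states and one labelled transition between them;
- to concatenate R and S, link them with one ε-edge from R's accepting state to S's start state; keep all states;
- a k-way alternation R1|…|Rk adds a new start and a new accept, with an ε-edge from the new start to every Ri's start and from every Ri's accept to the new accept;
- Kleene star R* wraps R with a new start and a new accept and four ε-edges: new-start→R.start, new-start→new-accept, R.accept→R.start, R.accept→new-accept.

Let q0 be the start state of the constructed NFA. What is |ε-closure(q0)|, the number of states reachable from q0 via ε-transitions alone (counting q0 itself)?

10

Work bottom-up. For each fragment F, track |ε-closure(F.start)| and whether F's accept lies in that closure (i.e. whether F accepts ε). A single-symbol fragment has closure size 1 and does not accept ε.
  y ∪ x ∪ z : C = 1 + 1 + 1 + 1 = 4 (the new accept is not ε-reachable since no branch accepts ε)
  (y ∪ x ∪ z)* : new start has ε-edges to the inner start and to the new accept, so C = 2 + 4 = 6
  (y ∪ x ∪ z)*z : the left operand accepts ε, so the closure extends into the next operand (via the concat ε-link); C = 6 + 1 = 7
  ((y ∪ x ∪ z)*z)* : new start has ε-edges to the inner start and to the new accept, so C = 2 + 7 = 9
  ((y ∪ x ∪ z)*z)*y : C = 9 + 1 = 10 (closure spills across the concat boundary because the left factor accepts ε)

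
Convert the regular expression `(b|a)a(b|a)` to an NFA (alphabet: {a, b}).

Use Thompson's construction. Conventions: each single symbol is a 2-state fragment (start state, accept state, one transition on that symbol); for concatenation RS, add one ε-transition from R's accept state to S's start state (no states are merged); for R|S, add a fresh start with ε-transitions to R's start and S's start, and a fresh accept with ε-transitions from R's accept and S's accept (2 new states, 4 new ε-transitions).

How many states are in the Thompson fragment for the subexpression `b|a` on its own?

6

Fragment for `b|a`:
Each of the 2 symbol leaves contributes a 2-state fragment.
  b|a = 6 states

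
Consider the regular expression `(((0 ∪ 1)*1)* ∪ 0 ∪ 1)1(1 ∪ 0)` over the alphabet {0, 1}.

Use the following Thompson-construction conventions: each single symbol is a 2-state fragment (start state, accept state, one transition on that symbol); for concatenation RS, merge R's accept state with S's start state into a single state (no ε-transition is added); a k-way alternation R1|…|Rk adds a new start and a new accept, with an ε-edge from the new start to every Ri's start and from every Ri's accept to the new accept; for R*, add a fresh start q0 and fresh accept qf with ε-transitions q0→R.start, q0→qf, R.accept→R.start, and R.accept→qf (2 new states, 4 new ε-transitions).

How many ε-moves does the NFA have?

Bottom-up over the parse tree:
Each of the 8 symbol leaves contributes 0 ε-transitions.
  0 ∪ 1 : 4 ε-transitions
  (0 ∪ 1)* : 8 ε-transitions
  (0 ∪ 1)*1 : 8 ε-transitions
  ((0 ∪ 1)*1)* : 12 ε-transitions
  ((0 ∪ 1)*1)* ∪ 0 ∪ 1 : 18 ε-transitions
  1 ∪ 0 : 4 ε-transitions
  (((0 ∪ 1)*1)* ∪ 0 ∪ 1)1(1 ∪ 0) : 22 ε-transitions

22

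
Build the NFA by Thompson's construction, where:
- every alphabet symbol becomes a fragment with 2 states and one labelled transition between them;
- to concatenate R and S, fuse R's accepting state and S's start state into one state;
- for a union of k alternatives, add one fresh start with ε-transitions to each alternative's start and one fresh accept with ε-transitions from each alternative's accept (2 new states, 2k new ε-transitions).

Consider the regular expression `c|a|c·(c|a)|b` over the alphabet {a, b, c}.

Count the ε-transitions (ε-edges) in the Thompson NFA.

Bottom-up over the parse tree:
Each of the 6 symbol leaves contributes 0 ε-transitions.
  c|a — 4 ε-transitions
  c·(c|a) — 4 ε-transitions
  c|a|c·(c|a)|b — 12 ε-transitions

12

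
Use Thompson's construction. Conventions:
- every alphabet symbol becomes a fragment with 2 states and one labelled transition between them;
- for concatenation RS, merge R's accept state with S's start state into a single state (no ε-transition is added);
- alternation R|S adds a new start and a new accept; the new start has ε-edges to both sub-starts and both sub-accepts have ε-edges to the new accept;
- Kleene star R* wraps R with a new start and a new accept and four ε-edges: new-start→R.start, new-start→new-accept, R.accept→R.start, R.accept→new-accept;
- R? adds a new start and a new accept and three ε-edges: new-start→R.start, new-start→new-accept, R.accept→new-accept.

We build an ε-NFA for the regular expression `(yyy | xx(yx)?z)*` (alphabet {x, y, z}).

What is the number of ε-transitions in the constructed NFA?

Recursing over subexpressions:
Each of the 8 symbol leaves contributes 0 ε-transitions.
  yyy = 0 ε-transitions
  yx = 0 ε-transitions
  (yx)? = 3 ε-transitions
  xx(yx)?z = 3 ε-transitions
  yyy | xx(yx)?z = 7 ε-transitions
  (yyy | xx(yx)?z)* = 11 ε-transitions

11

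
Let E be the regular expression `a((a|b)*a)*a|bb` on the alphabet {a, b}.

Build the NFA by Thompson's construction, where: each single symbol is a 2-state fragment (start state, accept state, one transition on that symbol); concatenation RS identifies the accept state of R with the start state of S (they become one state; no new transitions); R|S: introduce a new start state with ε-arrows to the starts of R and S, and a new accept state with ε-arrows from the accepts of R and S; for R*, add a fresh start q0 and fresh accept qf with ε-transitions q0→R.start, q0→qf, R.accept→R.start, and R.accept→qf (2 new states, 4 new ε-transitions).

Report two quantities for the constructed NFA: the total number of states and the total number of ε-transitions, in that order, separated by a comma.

18, 16

Bottom-up over the parse tree:
Each of the 7 symbol leaves contributes 2 states and 0 ε-transitions.
  a|b : 6 states, 4 ε-transitions
  (a|b)* : 8 states, 8 ε-transitions
  (a|b)*a : 9 states, 8 ε-transitions
  ((a|b)*a)* : 11 states, 12 ε-transitions
  a((a|b)*a)*a : 13 states, 12 ε-transitions
  bb : 3 states, 0 ε-transitions
  a((a|b)*a)*a|bb : 18 states, 16 ε-transitions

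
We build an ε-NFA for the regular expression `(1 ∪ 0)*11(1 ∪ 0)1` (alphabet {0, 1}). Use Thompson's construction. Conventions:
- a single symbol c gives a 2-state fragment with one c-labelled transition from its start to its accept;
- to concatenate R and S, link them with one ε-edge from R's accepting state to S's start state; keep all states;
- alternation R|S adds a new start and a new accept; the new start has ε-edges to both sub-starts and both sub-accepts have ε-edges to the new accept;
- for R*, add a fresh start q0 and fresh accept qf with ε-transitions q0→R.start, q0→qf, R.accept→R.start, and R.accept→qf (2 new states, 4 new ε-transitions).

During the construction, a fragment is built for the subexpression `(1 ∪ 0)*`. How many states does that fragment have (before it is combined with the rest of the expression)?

Fragment for `(1 ∪ 0)*`:
Each of the 2 symbol leaves contributes a 2-state fragment.
  1 ∪ 0 → 6 states
  (1 ∪ 0)* → 8 states

8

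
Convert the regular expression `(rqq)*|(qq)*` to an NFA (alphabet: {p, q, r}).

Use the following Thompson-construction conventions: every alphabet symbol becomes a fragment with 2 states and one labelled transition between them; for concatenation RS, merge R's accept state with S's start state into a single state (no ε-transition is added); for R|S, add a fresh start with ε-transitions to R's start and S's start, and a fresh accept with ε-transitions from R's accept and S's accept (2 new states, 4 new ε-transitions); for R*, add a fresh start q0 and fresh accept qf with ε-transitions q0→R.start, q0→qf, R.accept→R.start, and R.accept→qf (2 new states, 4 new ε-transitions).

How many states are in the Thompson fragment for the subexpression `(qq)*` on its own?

5

Fragment for `(qq)*`:
Each of the 2 symbol leaves contributes a 2-state fragment.
  qq → 3 states
  (qq)* → 5 states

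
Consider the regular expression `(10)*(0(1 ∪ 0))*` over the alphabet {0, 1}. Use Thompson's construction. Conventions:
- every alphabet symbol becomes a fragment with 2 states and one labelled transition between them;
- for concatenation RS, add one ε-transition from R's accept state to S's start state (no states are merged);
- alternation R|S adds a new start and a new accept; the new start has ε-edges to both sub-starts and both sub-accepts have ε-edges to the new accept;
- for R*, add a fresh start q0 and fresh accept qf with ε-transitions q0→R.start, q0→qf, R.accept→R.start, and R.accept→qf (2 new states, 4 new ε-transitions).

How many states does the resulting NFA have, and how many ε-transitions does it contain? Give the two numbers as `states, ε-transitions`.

16, 15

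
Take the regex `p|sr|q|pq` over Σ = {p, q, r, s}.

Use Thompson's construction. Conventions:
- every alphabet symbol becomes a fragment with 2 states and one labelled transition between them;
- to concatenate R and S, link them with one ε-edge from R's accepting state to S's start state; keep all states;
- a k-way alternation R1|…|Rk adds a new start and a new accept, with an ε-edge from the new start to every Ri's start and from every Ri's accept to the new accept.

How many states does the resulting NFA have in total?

14

By structural recursion:
Each of the 6 symbol leaves contributes a 2-state fragment.
  sr — 4 states
  pq — 4 states
  p|sr|q|pq — 14 states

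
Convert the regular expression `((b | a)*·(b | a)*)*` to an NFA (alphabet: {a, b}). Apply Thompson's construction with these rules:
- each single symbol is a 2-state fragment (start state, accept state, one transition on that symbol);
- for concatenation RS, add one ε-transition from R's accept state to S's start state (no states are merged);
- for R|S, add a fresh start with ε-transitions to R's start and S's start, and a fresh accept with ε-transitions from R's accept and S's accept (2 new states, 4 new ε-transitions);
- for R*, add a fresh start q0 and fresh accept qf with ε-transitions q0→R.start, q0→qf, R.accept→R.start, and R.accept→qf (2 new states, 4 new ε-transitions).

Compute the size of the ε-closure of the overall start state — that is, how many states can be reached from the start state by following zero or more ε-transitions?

12

Work bottom-up. For each fragment F, track |ε-closure(F.start)| and whether F's accept lies in that closure (i.e. whether F accepts ε). A single-symbol fragment has closure size 1 and does not accept ε.
  b | a → new start ε-reaches every alternative's start; none of them accept ε, so the new accept is not reached: |ε-closure| = 1 + 1 + 1 = 3
  (b | a)* → new start has ε-edges to the inner start and to the new accept, so |ε-closure| = 2 + 3 = 5
  b | a → new start ε-reaches every alternative's start; none of them accept ε, so the new accept is not reached: |ε-closure| = 1 + 1 + 1 = 3
  (b | a)* → new start has ε-edges to the inner start and to the new accept, so |ε-closure| = 2 + 3 = 5
  (b | a)*·(b | a)* → the left operand accepts ε, so the closure extends into the next operand (via the concat ε-link); |ε-closure| = 5 + 5 = 10
  ((b | a)*·(b | a)*)* → the star's fresh start ε-reaches both the body's start and the fresh accept: |ε-closure| = 2 + 10 = 12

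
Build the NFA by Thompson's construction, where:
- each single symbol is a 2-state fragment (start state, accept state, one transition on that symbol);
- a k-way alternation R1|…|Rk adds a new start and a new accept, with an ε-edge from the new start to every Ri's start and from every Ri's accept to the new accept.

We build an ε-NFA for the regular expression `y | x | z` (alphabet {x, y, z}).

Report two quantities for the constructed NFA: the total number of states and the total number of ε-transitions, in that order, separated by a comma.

Building bottom-up:
Each of the 3 symbol leaves contributes 2 states and 0 ε-transitions.
  y | x | z → 8 states, 6 ε-transitions

8, 6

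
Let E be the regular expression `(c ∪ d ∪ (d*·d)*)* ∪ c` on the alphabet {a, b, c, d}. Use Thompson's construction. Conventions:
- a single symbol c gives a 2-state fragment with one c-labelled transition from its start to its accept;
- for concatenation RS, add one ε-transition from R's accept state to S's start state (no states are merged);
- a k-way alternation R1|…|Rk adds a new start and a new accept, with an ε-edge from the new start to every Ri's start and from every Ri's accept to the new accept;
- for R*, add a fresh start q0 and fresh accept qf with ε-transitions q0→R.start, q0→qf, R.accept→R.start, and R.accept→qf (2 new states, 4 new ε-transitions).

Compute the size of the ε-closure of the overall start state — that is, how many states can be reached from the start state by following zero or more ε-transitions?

Let C(F) = |ε-closure(F.start)| within fragment F, and note whether F accepts ε. Symbol fragments have C = 1 and do not accept ε. Then:
  d* — new start has ε-edges to the inner start and to the new accept, so |ε-closure| = 2 + 1 = 3
  d*·d — |ε-closure| = 3 + 1 = 4 (closure spills across the concat boundary because the left factor accepts ε)
  (d*·d)* — new start has ε-edges to the inner start and to the new accept, so |ε-closure| = 2 + 4 = 6
  c ∪ d ∪ (d*·d)* — |ε-closure| = 1 (new start) + (1 + 1 + 6) + 1 (new accept, since some branch ε-reaches its own accept) = 10
  (c ∪ d ∪ (d*·d)*)* — |ε-closure| = 1 (new start) + 10 (body) + 1 (new accept) = 12
  (c ∪ d ∪ (d*·d)*)* ∪ c — |ε-closure| = 1 (new start) + (12 + 1) + 1 (new accept, since some branch ε-reaches its own accept) = 15

15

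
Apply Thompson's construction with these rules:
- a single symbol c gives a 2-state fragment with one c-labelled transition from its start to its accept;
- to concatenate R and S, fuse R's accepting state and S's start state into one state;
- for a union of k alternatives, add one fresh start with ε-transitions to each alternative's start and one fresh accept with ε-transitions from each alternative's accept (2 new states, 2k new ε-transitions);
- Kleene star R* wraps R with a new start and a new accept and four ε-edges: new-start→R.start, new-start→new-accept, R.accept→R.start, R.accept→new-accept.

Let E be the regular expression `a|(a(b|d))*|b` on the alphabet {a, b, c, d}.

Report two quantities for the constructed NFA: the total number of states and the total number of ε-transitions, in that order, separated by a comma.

15, 14

Per subexpression:
Each of the 5 symbol leaves contributes 2 states and 0 ε-transitions.
  b|d = 6 states, 4 ε-transitions
  a(b|d) = 7 states, 4 ε-transitions
  (a(b|d))* = 9 states, 8 ε-transitions
  a|(a(b|d))*|b = 15 states, 14 ε-transitions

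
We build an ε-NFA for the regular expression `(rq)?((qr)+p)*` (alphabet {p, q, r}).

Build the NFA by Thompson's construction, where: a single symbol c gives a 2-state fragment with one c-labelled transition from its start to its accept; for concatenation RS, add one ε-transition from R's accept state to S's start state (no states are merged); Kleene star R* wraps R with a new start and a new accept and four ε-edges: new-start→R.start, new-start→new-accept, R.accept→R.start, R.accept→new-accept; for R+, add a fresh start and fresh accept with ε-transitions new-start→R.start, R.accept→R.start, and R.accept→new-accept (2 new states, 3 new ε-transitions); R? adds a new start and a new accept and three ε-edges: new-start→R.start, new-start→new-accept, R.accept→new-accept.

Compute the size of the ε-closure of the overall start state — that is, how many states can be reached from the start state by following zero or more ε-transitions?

Let C(F) = |ε-closure(F.start)| within fragment F, and note whether F accepts ε. Symbol fragments have C = 1 and do not accept ε. Then:
  rq — same as the first factor's closure: |ε-closure| = 1
  (rq)? — new start has ε-edges to the inner start and to the new accept, so |ε-closure| = 2 + 1 = 3
  qr — |ε-closure| equals the left operand's closure size = 1 (its accept is not ε-reachable, so the closure stops there)
  (qr)+ — |ε-closure| = 1 + 1 = 2 (the body doesn't accept ε, so the new accept is not reached)
  (qr)+p — same as the first factor's closure: |ε-closure| = 2
  ((qr)+p)* — new start has ε-edges to the inner start and to the new accept, so |ε-closure| = 2 + 2 = 4
  (rq)?((qr)+p)* — the left operand accepts ε, so the closure extends into the next operand (via the concat ε-link); |ε-closure| = 3 + 4 = 7

7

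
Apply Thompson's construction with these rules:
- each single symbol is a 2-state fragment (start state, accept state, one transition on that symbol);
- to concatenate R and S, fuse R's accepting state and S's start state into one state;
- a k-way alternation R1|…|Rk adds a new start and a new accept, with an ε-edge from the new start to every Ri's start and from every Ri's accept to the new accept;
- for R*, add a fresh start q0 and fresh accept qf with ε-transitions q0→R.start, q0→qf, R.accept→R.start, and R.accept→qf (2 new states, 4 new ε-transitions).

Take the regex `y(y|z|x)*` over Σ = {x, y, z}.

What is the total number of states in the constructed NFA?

11

Building bottom-up:
Each of the 4 symbol leaves contributes a 2-state fragment.
  y|z|x → 8 states
  (y|z|x)* → 10 states
  y(y|z|x)* → 11 states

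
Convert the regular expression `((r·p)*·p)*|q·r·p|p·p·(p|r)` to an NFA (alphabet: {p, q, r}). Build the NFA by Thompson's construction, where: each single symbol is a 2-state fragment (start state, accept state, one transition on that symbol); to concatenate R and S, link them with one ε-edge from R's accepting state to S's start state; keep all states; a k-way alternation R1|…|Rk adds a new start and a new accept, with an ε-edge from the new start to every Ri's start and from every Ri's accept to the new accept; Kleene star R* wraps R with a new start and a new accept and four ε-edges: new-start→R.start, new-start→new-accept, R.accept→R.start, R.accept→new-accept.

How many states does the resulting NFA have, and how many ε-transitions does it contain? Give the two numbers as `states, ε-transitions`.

Recursing over subexpressions:
Each of the 10 symbol leaves contributes 2 states and 0 ε-transitions.
  r·p = 4 states, 1 ε-transition
  (r·p)* = 6 states, 5 ε-transitions
  (r·p)*·p = 8 states, 6 ε-transitions
  ((r·p)*·p)* = 10 states, 10 ε-transitions
  q·r·p = 6 states, 2 ε-transitions
  p|r = 6 states, 4 ε-transitions
  p·p·(p|r) = 10 states, 6 ε-transitions
  ((r·p)*·p)*|q·r·p|p·p·(p|r) = 28 states, 24 ε-transitions

28, 24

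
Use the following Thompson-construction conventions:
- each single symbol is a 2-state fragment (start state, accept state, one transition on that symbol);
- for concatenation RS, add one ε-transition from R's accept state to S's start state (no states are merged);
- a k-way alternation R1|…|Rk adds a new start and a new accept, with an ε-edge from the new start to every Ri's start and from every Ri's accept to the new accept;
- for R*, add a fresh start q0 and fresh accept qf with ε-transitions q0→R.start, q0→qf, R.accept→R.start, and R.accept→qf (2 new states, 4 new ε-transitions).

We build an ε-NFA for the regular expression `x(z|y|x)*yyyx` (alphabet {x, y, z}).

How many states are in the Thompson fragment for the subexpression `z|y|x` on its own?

8

Fragment for `z|y|x`:
Each of the 3 symbol leaves contributes a 2-state fragment.
  z|y|x : 8 states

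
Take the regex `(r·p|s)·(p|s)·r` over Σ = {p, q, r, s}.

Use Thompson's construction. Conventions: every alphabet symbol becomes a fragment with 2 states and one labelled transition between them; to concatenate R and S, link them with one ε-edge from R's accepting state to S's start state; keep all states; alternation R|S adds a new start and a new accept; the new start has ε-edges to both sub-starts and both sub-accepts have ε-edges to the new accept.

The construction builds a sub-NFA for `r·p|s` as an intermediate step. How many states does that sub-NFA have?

8

Fragment for `r·p|s`:
Each of the 3 symbol leaves contributes a 2-state fragment.
  r·p : 4 states
  r·p|s : 8 states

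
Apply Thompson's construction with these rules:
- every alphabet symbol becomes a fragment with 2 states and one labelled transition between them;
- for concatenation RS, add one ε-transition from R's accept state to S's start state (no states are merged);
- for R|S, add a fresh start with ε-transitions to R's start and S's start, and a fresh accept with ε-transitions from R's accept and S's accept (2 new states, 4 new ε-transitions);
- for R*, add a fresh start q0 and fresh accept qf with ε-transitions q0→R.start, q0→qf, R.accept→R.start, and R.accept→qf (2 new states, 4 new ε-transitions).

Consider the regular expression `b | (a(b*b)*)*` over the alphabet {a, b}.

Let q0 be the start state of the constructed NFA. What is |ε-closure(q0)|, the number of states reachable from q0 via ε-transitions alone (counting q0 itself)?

Let C(F) = |ε-closure(F.start)| within fragment F, and note whether F accepts ε. Symbol fragments have C = 1 and do not accept ε. Then:
  b* → C = 1 (new start) + 1 (body) + 1 (new accept) = 3
  b*b → C = 3 + 1 = 4 (closure spills across the concat boundary because the left factor accepts ε)
  (b*b)* → C = 1 (new start) + 4 (body) + 1 (new accept) = 6
  a(b*b)* → same as the first factor's closure: C = 1
  (a(b*b)*)* → the star's fresh start ε-reaches both the body's start and the fresh accept: C = 2 + 1 = 3
  b | (a(b*b)*)* → new start ε-reaches every alternative's start; at least one alternative accepts ε, so the union's new accept is reached too: C = 1 + 1 + 3 + 1 = 6

6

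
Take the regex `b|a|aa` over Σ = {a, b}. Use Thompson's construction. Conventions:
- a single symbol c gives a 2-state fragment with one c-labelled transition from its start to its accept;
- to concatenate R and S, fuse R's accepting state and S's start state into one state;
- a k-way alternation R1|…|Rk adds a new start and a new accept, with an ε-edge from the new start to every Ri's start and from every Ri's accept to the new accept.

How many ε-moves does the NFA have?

6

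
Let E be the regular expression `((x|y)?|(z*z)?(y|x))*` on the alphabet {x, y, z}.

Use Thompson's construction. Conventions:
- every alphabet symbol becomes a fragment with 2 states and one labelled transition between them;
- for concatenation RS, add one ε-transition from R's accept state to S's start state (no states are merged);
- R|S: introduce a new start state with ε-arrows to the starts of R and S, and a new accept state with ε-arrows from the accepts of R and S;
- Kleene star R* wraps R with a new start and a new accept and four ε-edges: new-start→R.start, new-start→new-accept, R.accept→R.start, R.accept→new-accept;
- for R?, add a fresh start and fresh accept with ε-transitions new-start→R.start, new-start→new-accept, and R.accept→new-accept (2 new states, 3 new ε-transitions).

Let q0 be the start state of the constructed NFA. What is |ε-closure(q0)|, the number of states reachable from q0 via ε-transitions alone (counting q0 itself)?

Let C(F) = |ε-closure(F.start)| within fragment F, and note whether F accepts ε. Symbol fragments have C = 1 and do not accept ε. Then:
  x|y : |ε-closure| = 1 + 1 + 1 = 3 (the new accept is not ε-reachable since no branch accepts ε)
  (x|y)? : new start has ε-edges to the inner start and to the new accept, so |ε-closure| = 2 + 3 = 5
  z* : |ε-closure| = 1 (new start) + 1 (body) + 1 (new accept) = 3
  z*z : |ε-closure| = 3 + 1 = 4 (closure spills across the concat boundary because the left factor accepts ε)
  (z*z)? : |ε-closure| = 1 (new start) + 4 (body) + 1 (new accept, via ε) = 6
  y|x : |ε-closure| = 1 + 1 + 1 = 3 (the new accept is not ε-reachable since no branch accepts ε)
  (z*z)?(y|x) : |ε-closure| = 6 + 3 = 9 (closure spills across the concat boundary because the left factor accepts ε)
  (x|y)?|(z*z)?(y|x) : new start ε-reaches every alternative's start; at least one alternative accepts ε, so the union's new accept is reached too: |ε-closure| = 1 + 5 + 9 + 1 = 16
  ((x|y)?|(z*z)?(y|x))* : |ε-closure| = 1 (new start) + 16 (body) + 1 (new accept) = 18

18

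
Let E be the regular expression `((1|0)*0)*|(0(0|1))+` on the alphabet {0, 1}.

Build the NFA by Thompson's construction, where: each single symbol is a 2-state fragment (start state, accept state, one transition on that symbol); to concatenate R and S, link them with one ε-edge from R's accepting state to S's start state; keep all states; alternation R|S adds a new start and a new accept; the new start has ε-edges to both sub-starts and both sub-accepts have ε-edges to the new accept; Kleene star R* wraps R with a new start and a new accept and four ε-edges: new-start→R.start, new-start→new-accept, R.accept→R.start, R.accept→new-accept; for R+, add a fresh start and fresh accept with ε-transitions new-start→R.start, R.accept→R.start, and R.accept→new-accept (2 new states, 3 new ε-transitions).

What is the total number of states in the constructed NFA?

24

Per subexpression:
Each of the 6 symbol leaves contributes a 2-state fragment.
  1|0 : 6 states
  (1|0)* : 8 states
  (1|0)*0 : 10 states
  ((1|0)*0)* : 12 states
  0|1 : 6 states
  0(0|1) : 8 states
  (0(0|1))+ : 10 states
  ((1|0)*0)*|(0(0|1))+ : 24 states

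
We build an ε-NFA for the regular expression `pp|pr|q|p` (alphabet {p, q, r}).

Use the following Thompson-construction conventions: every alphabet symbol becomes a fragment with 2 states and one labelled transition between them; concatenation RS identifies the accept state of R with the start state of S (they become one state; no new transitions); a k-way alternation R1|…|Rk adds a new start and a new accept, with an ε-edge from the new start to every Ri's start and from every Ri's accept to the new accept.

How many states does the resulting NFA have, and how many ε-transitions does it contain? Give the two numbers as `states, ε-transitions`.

12, 8

By structural recursion:
Each of the 6 symbol leaves contributes 2 states and 0 ε-transitions.
  pp → 3 states, 0 ε-transitions
  pr → 3 states, 0 ε-transitions
  pp|pr|q|p → 12 states, 8 ε-transitions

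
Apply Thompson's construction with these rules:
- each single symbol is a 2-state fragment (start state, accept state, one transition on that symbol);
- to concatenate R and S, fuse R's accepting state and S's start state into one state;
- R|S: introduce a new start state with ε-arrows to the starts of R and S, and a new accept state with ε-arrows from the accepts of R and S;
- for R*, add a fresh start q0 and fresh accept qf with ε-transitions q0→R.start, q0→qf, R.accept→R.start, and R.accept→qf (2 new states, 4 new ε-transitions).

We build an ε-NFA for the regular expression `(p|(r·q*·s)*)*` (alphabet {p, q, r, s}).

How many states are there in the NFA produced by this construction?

Bottom-up over the parse tree:
Each of the 4 symbol leaves contributes a 2-state fragment.
  q* = 4 states
  r·q*·s = 6 states
  (r·q*·s)* = 8 states
  p|(r·q*·s)* = 12 states
  (p|(r·q*·s)*)* = 14 states

14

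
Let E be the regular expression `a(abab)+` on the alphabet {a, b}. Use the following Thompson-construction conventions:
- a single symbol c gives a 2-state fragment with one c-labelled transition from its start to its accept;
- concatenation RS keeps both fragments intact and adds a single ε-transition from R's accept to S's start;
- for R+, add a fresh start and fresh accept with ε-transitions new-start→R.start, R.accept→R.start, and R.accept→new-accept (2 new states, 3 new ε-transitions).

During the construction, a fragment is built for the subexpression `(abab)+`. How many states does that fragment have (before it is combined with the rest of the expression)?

Fragment for `(abab)+`:
Each of the 4 symbol leaves contributes a 2-state fragment.
  abab → 8 states
  (abab)+ → 10 states

10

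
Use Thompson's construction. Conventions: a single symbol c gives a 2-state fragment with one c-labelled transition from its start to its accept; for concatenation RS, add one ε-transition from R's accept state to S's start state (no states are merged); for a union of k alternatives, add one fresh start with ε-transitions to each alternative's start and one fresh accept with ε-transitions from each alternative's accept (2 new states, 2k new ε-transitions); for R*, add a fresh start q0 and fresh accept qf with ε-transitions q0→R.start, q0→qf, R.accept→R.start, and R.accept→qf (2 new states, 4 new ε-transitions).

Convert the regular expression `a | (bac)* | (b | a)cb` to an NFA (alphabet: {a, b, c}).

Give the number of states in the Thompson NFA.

22

Bottom-up over the parse tree:
Each of the 8 symbol leaves contributes a 2-state fragment.
  bac → 6 states
  (bac)* → 8 states
  b | a → 6 states
  (b | a)cb → 10 states
  a | (bac)* | (b | a)cb → 22 states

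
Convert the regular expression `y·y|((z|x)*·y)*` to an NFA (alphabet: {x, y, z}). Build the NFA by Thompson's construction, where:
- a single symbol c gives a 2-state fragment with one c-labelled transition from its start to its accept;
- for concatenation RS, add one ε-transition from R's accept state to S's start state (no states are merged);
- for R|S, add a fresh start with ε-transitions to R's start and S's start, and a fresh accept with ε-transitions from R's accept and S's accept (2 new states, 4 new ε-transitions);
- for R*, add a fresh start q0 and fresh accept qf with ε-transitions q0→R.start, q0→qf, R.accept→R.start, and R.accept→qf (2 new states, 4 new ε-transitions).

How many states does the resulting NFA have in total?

Bottom-up over the parse tree:
Each of the 5 symbol leaves contributes a 2-state fragment.
  y·y = 4 states
  z|x = 6 states
  (z|x)* = 8 states
  (z|x)*·y = 10 states
  ((z|x)*·y)* = 12 states
  y·y|((z|x)*·y)* = 18 states

18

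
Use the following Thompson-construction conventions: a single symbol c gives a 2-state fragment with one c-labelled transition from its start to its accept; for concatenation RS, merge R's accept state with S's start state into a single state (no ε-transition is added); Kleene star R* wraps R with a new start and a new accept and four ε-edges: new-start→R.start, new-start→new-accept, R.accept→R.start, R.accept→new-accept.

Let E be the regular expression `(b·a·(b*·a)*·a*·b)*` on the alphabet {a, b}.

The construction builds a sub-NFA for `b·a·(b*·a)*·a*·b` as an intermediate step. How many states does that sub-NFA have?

13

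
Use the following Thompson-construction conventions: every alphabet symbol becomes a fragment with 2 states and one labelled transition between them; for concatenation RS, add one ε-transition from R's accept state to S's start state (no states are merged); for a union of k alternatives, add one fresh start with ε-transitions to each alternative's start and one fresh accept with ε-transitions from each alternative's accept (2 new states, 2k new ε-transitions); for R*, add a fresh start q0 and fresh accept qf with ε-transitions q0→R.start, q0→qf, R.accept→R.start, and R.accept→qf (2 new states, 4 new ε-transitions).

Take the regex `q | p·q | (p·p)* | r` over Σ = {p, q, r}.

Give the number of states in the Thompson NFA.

16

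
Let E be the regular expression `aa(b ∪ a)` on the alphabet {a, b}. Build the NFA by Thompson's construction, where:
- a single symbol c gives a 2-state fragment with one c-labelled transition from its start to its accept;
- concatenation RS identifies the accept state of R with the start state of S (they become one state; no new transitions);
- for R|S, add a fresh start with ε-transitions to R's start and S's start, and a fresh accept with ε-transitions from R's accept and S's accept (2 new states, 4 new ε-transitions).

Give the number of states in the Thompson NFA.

8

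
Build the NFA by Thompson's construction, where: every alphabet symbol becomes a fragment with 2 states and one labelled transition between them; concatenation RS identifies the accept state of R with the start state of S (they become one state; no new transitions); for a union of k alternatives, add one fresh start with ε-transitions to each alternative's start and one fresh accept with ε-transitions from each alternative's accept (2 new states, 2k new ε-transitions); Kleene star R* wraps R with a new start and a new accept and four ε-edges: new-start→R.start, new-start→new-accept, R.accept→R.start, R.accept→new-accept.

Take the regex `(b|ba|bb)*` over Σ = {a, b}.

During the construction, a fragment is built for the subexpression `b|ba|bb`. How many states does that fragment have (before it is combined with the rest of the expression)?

10

Fragment for `b|ba|bb`:
Each of the 5 symbol leaves contributes a 2-state fragment.
  ba → 3 states
  bb → 3 states
  b|ba|bb → 10 states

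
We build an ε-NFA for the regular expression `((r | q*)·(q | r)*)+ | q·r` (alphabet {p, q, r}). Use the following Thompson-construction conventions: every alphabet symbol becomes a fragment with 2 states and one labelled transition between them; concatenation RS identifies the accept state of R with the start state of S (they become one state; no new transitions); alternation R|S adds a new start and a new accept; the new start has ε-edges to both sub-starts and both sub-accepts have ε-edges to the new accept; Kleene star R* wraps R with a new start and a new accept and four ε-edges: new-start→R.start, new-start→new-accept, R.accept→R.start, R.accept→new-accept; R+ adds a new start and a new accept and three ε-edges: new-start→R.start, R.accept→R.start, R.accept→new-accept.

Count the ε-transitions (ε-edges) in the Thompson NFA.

23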